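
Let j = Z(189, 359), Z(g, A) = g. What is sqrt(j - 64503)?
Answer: 9*I*sqrt(794) ≈ 253.6*I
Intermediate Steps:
j = 189
sqrt(j - 64503) = sqrt(189 - 64503) = sqrt(-64314) = 9*I*sqrt(794)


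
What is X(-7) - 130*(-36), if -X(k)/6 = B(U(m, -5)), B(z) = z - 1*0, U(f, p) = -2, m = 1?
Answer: 4692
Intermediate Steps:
B(z) = z (B(z) = z + 0 = z)
X(k) = 12 (X(k) = -6*(-2) = 12)
X(-7) - 130*(-36) = 12 - 130*(-36) = 12 + 4680 = 4692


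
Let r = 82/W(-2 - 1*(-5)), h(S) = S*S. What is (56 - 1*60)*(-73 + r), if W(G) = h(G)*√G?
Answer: 292 - 328*√3/27 ≈ 270.96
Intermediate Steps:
h(S) = S²
W(G) = G^(5/2) (W(G) = G²*√G = G^(5/2))
r = 82*√3/27 (r = 82/((-2 - 1*(-5))^(5/2)) = 82/((-2 + 5)^(5/2)) = 82/(3^(5/2)) = 82/((9*√3)) = 82*(√3/27) = 82*√3/27 ≈ 5.2603)
(56 - 1*60)*(-73 + r) = (56 - 1*60)*(-73 + 82*√3/27) = (56 - 60)*(-73 + 82*√3/27) = -4*(-73 + 82*√3/27) = 292 - 328*√3/27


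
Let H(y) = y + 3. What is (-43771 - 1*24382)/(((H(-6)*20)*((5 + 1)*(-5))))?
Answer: -68153/1800 ≈ -37.863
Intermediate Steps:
H(y) = 3 + y
(-43771 - 1*24382)/(((H(-6)*20)*((5 + 1)*(-5)))) = (-43771 - 1*24382)/((((3 - 6)*20)*((5 + 1)*(-5)))) = (-43771 - 24382)/(((-3*20)*(6*(-5)))) = -68153/((-60*(-30))) = -68153/1800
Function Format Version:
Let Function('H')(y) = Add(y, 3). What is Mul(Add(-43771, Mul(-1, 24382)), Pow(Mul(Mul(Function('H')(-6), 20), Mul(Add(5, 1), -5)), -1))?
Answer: Rational(-68153, 1800) ≈ -37.863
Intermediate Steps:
Function('H')(y) = Add(3, y)
Mul(Add(-43771, Mul(-1, 24382)), Pow(Mul(Mul(Function('H')(-6), 20), Mul(Add(5, 1), -5)), -1)) = Mul(Add(-43771, Mul(-1, 24382)), Pow(Mul(Mul(Add(3, -6), 20), Mul(Add(5, 1), -5)), -1)) = Mul(Add(-43771, -24382), Pow(Mul(Mul(-3, 20), Mul(6, -5)), -1)) = Mul(-68153, Pow(Mul(-60, -30), -1)) = Mul(-68153, Pow(1800, -1)) = Mul(-68153, Rational(1, 1800)) = Rational(-68153, 1800)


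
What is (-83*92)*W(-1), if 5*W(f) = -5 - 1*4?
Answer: 68724/5 ≈ 13745.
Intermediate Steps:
W(f) = -9/5 (W(f) = (-5 - 1*4)/5 = (-5 - 4)/5 = (⅕)*(-9) = -9/5)
(-83*92)*W(-1) = -83*92*(-9/5) = -7636*(-9/5) = 68724/5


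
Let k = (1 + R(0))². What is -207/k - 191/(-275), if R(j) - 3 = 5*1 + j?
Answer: -4606/2475 ≈ -1.8610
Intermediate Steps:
R(j) = 8 + j (R(j) = 3 + (5*1 + j) = 3 + (5 + j) = 8 + j)
k = 81 (k = (1 + (8 + 0))² = (1 + 8)² = 9² = 81)
-207/k - 191/(-275) = -207/81 - 191/(-275) = -207*1/81 - 191*(-1/275) = -23/9 + 191/275 = -4606/2475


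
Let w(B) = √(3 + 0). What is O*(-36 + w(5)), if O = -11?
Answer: 396 - 11*√3 ≈ 376.95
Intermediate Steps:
w(B) = √3
O*(-36 + w(5)) = -11*(-36 + √3) = 396 - 11*√3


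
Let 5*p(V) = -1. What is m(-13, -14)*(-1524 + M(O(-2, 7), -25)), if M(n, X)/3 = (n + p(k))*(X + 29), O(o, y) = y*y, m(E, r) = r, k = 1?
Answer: 65688/5 ≈ 13138.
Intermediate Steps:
p(V) = -1/5 (p(V) = (1/5)*(-1) = -1/5)
O(o, y) = y**2
M(n, X) = 3*(29 + X)*(-1/5 + n) (M(n, X) = 3*((n - 1/5)*(X + 29)) = 3*((-1/5 + n)*(29 + X)) = 3*((29 + X)*(-1/5 + n)) = 3*(29 + X)*(-1/5 + n))
m(-13, -14)*(-1524 + M(O(-2, 7), -25)) = -14*(-1524 + (-87/5 + 87*7**2 - 3/5*(-25) + 3*(-25)*7**2)) = -14*(-1524 + (-87/5 + 87*49 + 15 + 3*(-25)*49)) = -14*(-1524 + (-87/5 + 4263 + 15 - 3675)) = -14*(-1524 + 2928/5) = -14*(-4692/5) = 65688/5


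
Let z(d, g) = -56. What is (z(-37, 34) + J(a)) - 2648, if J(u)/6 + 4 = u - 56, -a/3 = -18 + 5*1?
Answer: -2830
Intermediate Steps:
a = 39 (a = -3*(-18 + 5*1) = -3*(-18 + 5) = -3*(-13) = 39)
J(u) = -360 + 6*u (J(u) = -24 + 6*(u - 56) = -24 + 6*(-56 + u) = -24 + (-336 + 6*u) = -360 + 6*u)
(z(-37, 34) + J(a)) - 2648 = (-56 + (-360 + 6*39)) - 2648 = (-56 + (-360 + 234)) - 2648 = (-56 - 126) - 2648 = -182 - 2648 = -2830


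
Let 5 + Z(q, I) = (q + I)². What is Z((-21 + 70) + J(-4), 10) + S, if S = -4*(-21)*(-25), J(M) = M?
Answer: 920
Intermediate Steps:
Z(q, I) = -5 + (I + q)² (Z(q, I) = -5 + (q + I)² = -5 + (I + q)²)
S = -2100 (S = 84*(-25) = -2100)
Z((-21 + 70) + J(-4), 10) + S = (-5 + (10 + ((-21 + 70) - 4))²) - 2100 = (-5 + (10 + (49 - 4))²) - 2100 = (-5 + (10 + 45)²) - 2100 = (-5 + 55²) - 2100 = (-5 + 3025) - 2100 = 3020 - 2100 = 920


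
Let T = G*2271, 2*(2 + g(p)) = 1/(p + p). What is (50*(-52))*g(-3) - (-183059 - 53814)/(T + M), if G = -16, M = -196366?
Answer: 3780696881/698106 ≈ 5415.6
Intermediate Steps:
g(p) = -2 + 1/(4*p) (g(p) = -2 + 1/(2*(p + p)) = -2 + 1/(2*((2*p))) = -2 + (1/(2*p))/2 = -2 + 1/(4*p))
T = -36336 (T = -16*2271 = -36336)
(50*(-52))*g(-3) - (-183059 - 53814)/(T + M) = (50*(-52))*(-2 + (¼)/(-3)) - (-183059 - 53814)/(-36336 - 196366) = -2600*(-2 + (¼)*(-⅓)) - (-236873)/(-232702) = -2600*(-2 - 1/12) - (-236873)*(-1)/232702 = -2600*(-25/12) - 1*236873/232702 = 16250/3 - 236873/232702 = 3780696881/698106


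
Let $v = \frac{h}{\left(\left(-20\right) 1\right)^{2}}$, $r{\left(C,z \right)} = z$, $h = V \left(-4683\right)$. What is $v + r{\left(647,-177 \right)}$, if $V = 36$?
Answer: $- \frac{59847}{100} \approx -598.47$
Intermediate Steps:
$h = -168588$ ($h = 36 \left(-4683\right) = -168588$)
$v = - \frac{42147}{100}$ ($v = - \frac{168588}{\left(\left(-20\right) 1\right)^{2}} = - \frac{168588}{\left(-20\right)^{2}} = - \frac{168588}{400} = \left(-168588\right) \frac{1}{400} = - \frac{42147}{100} \approx -421.47$)
$v + r{\left(647,-177 \right)} = - \frac{42147}{100} - 177 = - \frac{59847}{100}$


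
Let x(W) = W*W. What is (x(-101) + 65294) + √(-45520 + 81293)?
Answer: 75495 + √35773 ≈ 75684.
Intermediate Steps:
x(W) = W²
(x(-101) + 65294) + √(-45520 + 81293) = ((-101)² + 65294) + √(-45520 + 81293) = (10201 + 65294) + √35773 = 75495 + √35773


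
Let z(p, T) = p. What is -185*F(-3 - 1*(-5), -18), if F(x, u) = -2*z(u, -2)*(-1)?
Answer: 6660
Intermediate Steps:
F(x, u) = 2*u (F(x, u) = -2*u*(-1) = 2*u)
-185*F(-3 - 1*(-5), -18) = -370*(-18) = -185*(-36) = 6660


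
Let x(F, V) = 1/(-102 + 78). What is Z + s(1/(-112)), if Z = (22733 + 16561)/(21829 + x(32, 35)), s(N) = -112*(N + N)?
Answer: 1990846/523895 ≈ 3.8001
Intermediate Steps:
s(N) = -224*N
x(F, V) = -1/24 (x(F, V) = 1/(-24) = -1/24)
Z = 943056/523895 (Z = (22733 + 16561)/(21829 - 1/24) = 39294/(523895/24) = 39294*(24/523895) = 943056/523895 ≈ 1.8001)
Z + s(1/(-112)) = 943056/523895 - 224/(-112) = 943056/523895 - 224*(-1/112) = 943056/523895 + 2 = 1990846/523895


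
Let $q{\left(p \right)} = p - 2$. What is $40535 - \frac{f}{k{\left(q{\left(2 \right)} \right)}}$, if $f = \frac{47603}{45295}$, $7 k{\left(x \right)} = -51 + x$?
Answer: $\frac{93638007296}{2310045} \approx 40535.0$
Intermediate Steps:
$q{\left(p \right)} = -2 + p$
$k{\left(x \right)} = - \frac{51}{7} + \frac{x}{7}$ ($k{\left(x \right)} = \frac{-51 + x}{7} = - \frac{51}{7} + \frac{x}{7}$)
$f = \frac{47603}{45295}$ ($f = 47603 \cdot \frac{1}{45295} = \frac{47603}{45295} \approx 1.051$)
$40535 - \frac{f}{k{\left(q{\left(2 \right)} \right)}} = 40535 - \frac{47603}{45295 \left(- \frac{51}{7} + \frac{-2 + 2}{7}\right)} = 40535 - \frac{47603}{45295 \left(- \frac{51}{7} + \frac{1}{7} \cdot 0\right)} = 40535 - \frac{47603}{45295 \left(- \frac{51}{7} + 0\right)} = 40535 - \frac{47603}{45295 \left(- \frac{51}{7}\right)} = 40535 - \frac{47603}{45295} \left(- \frac{7}{51}\right) = 40535 - - \frac{333221}{2310045} = 40535 + \frac{333221}{2310045} = \frac{93638007296}{2310045}$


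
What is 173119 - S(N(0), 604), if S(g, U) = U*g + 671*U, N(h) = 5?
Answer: -235185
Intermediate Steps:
S(g, U) = 671*U + U*g
173119 - S(N(0), 604) = 173119 - 604*(671 + 5) = 173119 - 604*676 = 173119 - 1*408304 = 173119 - 408304 = -235185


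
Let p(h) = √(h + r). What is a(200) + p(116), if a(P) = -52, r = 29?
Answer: -52 + √145 ≈ -39.958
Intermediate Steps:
p(h) = √(29 + h) (p(h) = √(h + 29) = √(29 + h))
a(200) + p(116) = -52 + √(29 + 116) = -52 + √145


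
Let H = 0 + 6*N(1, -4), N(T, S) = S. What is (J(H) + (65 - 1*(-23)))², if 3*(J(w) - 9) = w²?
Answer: 83521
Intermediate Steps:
H = -24 (H = 0 + 6*(-4) = 0 - 24 = -24)
J(w) = 9 + w²/3
(J(H) + (65 - 1*(-23)))² = ((9 + (⅓)*(-24)²) + (65 - 1*(-23)))² = ((9 + (⅓)*576) + (65 + 23))² = ((9 + 192) + 88)² = (201 + 88)² = 289² = 83521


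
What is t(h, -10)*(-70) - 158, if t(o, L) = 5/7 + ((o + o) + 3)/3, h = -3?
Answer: -138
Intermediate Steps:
t(o, L) = 12/7 + 2*o/3 (t(o, L) = 5*(⅐) + (2*o + 3)*(⅓) = 5/7 + (3 + 2*o)*(⅓) = 5/7 + (1 + 2*o/3) = 12/7 + 2*o/3)
t(h, -10)*(-70) - 158 = (12/7 + (⅔)*(-3))*(-70) - 158 = (12/7 - 2)*(-70) - 158 = -2/7*(-70) - 158 = 20 - 158 = -138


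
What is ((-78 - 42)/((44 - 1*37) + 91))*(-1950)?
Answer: 117000/49 ≈ 2387.8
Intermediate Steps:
((-78 - 42)/((44 - 1*37) + 91))*(-1950) = -120/((44 - 37) + 91)*(-1950) = -120/(7 + 91)*(-1950) = -120/98*(-1950) = -120*1/98*(-1950) = -60/49*(-1950) = 117000/49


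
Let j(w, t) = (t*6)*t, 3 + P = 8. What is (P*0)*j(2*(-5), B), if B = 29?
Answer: 0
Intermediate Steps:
P = 5 (P = -3 + 8 = 5)
j(w, t) = 6*t**2 (j(w, t) = (6*t)*t = 6*t**2)
(P*0)*j(2*(-5), B) = (5*0)*(6*29**2) = 0*(6*841) = 0*5046 = 0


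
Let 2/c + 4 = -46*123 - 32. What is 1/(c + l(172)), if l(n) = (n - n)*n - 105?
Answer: -2847/298936 ≈ -0.0095238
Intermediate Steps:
c = -1/2847 (c = 2/(-4 + (-46*123 - 32)) = 2/(-4 + (-5658 - 32)) = 2/(-4 - 5690) = 2/(-5694) = 2*(-1/5694) = -1/2847 ≈ -0.00035125)
l(n) = -105 (l(n) = 0*n - 105 = 0 - 105 = -105)
1/(c + l(172)) = 1/(-1/2847 - 105) = 1/(-298936/2847) = -2847/298936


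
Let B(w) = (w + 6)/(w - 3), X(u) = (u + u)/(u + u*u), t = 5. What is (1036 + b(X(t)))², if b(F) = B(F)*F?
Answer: 617274025/576 ≈ 1.0717e+6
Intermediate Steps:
X(u) = 2*u/(u + u²) (X(u) = (2*u)/(u + u²) = 2*u/(u + u²))
B(w) = (6 + w)/(-3 + w)
b(F) = F*(6 + F)/(-3 + F) (b(F) = ((6 + F)/(-3 + F))*F = F*(6 + F)/(-3 + F))
(1036 + b(X(t)))² = (1036 + (2/(1 + 5))*(6 + 2/(1 + 5))/(-3 + 2/(1 + 5)))² = (1036 + (2/6)*(6 + 2/6)/(-3 + 2/6))² = (1036 + (2*(⅙))*(6 + 2*(⅙))/(-3 + 2*(⅙)))² = (1036 + (6 + ⅓)/(3*(-3 + ⅓)))² = (1036 + (⅓)*(19/3)/(-8/3))² = (1036 + (⅓)*(-3/8)*(19/3))² = (1036 - 19/24)² = (24845/24)² = 617274025/576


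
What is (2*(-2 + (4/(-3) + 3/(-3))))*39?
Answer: -338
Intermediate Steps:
(2*(-2 + (4/(-3) + 3/(-3))))*39 = (2*(-2 + (4*(-1/3) + 3*(-1/3))))*39 = (2*(-2 + (-4/3 - 1)))*39 = (2*(-2 - 7/3))*39 = (2*(-13/3))*39 = -26/3*39 = -338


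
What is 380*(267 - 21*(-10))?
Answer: 181260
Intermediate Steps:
380*(267 - 21*(-10)) = 380*(267 + 210) = 380*477 = 181260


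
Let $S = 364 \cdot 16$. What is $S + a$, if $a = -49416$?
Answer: $-43592$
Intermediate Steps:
$S = 5824$
$S + a = 5824 - 49416 = -43592$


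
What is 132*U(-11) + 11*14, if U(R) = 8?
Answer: 1210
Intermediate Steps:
132*U(-11) + 11*14 = 132*8 + 11*14 = 1056 + 154 = 1210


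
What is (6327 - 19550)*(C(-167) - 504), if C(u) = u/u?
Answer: 6651169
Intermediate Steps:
C(u) = 1
(6327 - 19550)*(C(-167) - 504) = (6327 - 19550)*(1 - 504) = -13223*(-503) = 6651169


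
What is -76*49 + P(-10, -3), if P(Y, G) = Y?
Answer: -3734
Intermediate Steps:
-76*49 + P(-10, -3) = -76*49 - 10 = -3724 - 10 = -3734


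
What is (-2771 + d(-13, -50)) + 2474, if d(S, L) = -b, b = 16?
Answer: -313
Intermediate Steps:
d(S, L) = -16 (d(S, L) = -1*16 = -16)
(-2771 + d(-13, -50)) + 2474 = (-2771 - 16) + 2474 = -2787 + 2474 = -313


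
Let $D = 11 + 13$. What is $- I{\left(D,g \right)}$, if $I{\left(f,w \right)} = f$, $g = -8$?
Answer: $-24$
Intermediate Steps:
$D = 24$
$- I{\left(D,g \right)} = \left(-1\right) 24 = -24$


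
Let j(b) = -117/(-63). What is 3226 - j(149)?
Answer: 22569/7 ≈ 3224.1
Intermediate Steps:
j(b) = 13/7 (j(b) = -117*(-1/63) = 13/7)
3226 - j(149) = 3226 - 1*13/7 = 3226 - 13/7 = 22569/7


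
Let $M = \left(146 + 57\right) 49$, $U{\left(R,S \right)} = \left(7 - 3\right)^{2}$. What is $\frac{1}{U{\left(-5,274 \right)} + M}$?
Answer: $\frac{1}{9963} \approx 0.00010037$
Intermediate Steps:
$U{\left(R,S \right)} = 16$ ($U{\left(R,S \right)} = 4^{2} = 16$)
$M = 9947$ ($M = 203 \cdot 49 = 9947$)
$\frac{1}{U{\left(-5,274 \right)} + M} = \frac{1}{16 + 9947} = \frac{1}{9963}$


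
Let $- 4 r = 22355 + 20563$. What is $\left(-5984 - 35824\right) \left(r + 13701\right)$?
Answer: $-124232472$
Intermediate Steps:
$r = - \frac{21459}{2}$ ($r = - \frac{22355 + 20563}{4} = \left(- \frac{1}{4}\right) 42918 = - \frac{21459}{2} \approx -10730.0$)
$\left(-5984 - 35824\right) \left(r + 13701\right) = \left(-5984 - 35824\right) \left(- \frac{21459}{2} + 13701\right) = \left(-41808\right) \frac{5943}{2} = -124232472$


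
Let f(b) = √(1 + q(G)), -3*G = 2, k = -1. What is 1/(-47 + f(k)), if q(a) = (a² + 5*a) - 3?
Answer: -423/19925 - 6*I*√11/19925 ≈ -0.02123 - 0.00099873*I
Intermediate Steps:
G = -⅔ (G = -⅓*2 = -⅔ ≈ -0.66667)
q(a) = -3 + a² + 5*a
f(b) = 2*I*√11/3 (f(b) = √(1 + (-3 + (-⅔)² + 5*(-⅔))) = √(1 + (-3 + 4/9 - 10/3)) = √(1 - 53/9) = √(-44/9) = 2*I*√11/3)
1/(-47 + f(k)) = 1/(-47 + 2*I*√11/3)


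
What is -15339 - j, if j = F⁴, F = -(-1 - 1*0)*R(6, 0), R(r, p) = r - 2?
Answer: -15595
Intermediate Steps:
R(r, p) = -2 + r
F = 4 (F = -(-1 - 1*0)*(-2 + 6) = -(-1 + 0)*4 = -(-1)*4 = -1*(-4) = 4)
j = 256 (j = 4⁴ = 256)
-15339 - j = -15339 - 1*256 = -15339 - 256 = -15595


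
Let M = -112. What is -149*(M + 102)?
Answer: 1490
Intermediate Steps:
-149*(M + 102) = -149*(-112 + 102) = -149*(-10) = 1490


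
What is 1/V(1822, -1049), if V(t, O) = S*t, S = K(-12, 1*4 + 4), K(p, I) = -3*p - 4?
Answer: 1/58304 ≈ 1.7151e-5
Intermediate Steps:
K(p, I) = -4 - 3*p
S = 32 (S = -4 - 3*(-12) = -4 + 36 = 32)
V(t, O) = 32*t
1/V(1822, -1049) = 1/(32*1822) = 1/58304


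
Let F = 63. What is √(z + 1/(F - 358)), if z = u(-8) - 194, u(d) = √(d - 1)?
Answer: √(-16883145 + 261075*I)/295 ≈ 0.10769 + 13.929*I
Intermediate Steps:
u(d) = √(-1 + d)
z = -194 + 3*I (z = √(-1 - 8) - 194 = √(-9) - 194 = 3*I - 194 = -194 + 3*I ≈ -194.0 + 3.0*I)
√(z + 1/(F - 358)) = √((-194 + 3*I) + 1/(63 - 358)) = √((-194 + 3*I) + 1/(-295)) = √((-194 + 3*I) - 1/295) = √(-57231/295 + 3*I)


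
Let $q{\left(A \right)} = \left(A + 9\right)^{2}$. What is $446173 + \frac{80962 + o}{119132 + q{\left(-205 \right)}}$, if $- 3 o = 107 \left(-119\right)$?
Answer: $\frac{210881247031}{472644} \approx 4.4617 \cdot 10^{5}$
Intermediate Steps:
$o = \frac{12733}{3}$ ($o = - \frac{107 \left(-119\right)}{3} = \left(- \frac{1}{3}\right) \left(-12733\right) = \frac{12733}{3} \approx 4244.3$)
$q{\left(A \right)} = \left(9 + A\right)^{2}$
$446173 + \frac{80962 + o}{119132 + q{\left(-205 \right)}} = 446173 + \frac{80962 + \frac{12733}{3}}{119132 + \left(9 - 205\right)^{2}} = 446173 + \frac{255619}{3 \left(119132 + \left(-196\right)^{2}\right)} = 446173 + \frac{255619}{3 \left(119132 + 38416\right)} = 446173 + \frac{255619}{3 \cdot 157548} = 446173 + \frac{255619}{3} \cdot \frac{1}{157548} = 446173 + \frac{255619}{472644} = \frac{210881247031}{472644}$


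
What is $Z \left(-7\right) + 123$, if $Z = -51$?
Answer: $480$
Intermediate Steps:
$Z \left(-7\right) + 123 = \left(-51\right) \left(-7\right) + 123 = 357 + 123 = 480$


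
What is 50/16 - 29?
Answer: -207/8 ≈ -25.875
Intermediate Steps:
50/16 - 29 = 50*(1/16) - 29 = 25/8 - 29 = -207/8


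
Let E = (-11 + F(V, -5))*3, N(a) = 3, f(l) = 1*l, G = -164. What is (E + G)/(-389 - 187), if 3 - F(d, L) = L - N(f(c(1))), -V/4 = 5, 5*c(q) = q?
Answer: 41/144 ≈ 0.28472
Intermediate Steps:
c(q) = q/5
V = -20 (V = -4*5 = -20)
f(l) = l
F(d, L) = 6 - L (F(d, L) = 3 - (L - 1*3) = 3 - (L - 3) = 3 - (-3 + L) = 3 + (3 - L) = 6 - L)
E = 0 (E = (-11 + (6 - 1*(-5)))*3 = (-11 + (6 + 5))*3 = (-11 + 11)*3 = 0*3 = 0)
(E + G)/(-389 - 187) = (0 - 164)/(-389 - 187) = -164/(-576) = -164*(-1/576) = 41/144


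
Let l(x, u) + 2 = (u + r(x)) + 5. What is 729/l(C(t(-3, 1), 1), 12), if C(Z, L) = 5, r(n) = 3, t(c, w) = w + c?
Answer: 81/2 ≈ 40.500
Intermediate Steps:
t(c, w) = c + w
l(x, u) = 6 + u (l(x, u) = -2 + ((u + 3) + 5) = -2 + ((3 + u) + 5) = -2 + (8 + u) = 6 + u)
729/l(C(t(-3, 1), 1), 12) = 729/(6 + 12) = 729/18 = 729*(1/18) = 81/2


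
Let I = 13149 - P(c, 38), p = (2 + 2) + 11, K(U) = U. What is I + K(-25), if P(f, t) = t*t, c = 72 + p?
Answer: 11680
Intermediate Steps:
p = 15 (p = 4 + 11 = 15)
c = 87 (c = 72 + 15 = 87)
P(f, t) = t²
I = 11705 (I = 13149 - 1*38² = 13149 - 1*1444 = 13149 - 1444 = 11705)
I + K(-25) = 11705 - 25 = 11680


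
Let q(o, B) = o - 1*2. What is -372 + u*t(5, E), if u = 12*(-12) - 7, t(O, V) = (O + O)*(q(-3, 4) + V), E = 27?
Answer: -33592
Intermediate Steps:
q(o, B) = -2 + o (q(o, B) = o - 2 = -2 + o)
t(O, V) = 2*O*(-5 + V) (t(O, V) = (O + O)*((-2 - 3) + V) = (2*O)*(-5 + V) = 2*O*(-5 + V))
u = -151 (u = -144 - 7 = -151)
-372 + u*t(5, E) = -372 - 302*5*(-5 + 27) = -372 - 302*5*22 = -372 - 151*220 = -372 - 33220 = -33592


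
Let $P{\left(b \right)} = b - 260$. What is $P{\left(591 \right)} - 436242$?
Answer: $-435911$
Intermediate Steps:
$P{\left(b \right)} = -260 + b$ ($P{\left(b \right)} = b - 260 = -260 + b$)
$P{\left(591 \right)} - 436242 = \left(-260 + 591\right) - 436242 = 331 - 436242 = -435911$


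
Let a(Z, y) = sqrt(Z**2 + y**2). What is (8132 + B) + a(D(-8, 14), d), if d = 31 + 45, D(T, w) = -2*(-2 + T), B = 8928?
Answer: 17060 + 4*sqrt(386) ≈ 17139.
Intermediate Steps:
D(T, w) = 4 - 2*T
d = 76
(8132 + B) + a(D(-8, 14), d) = (8132 + 8928) + sqrt((4 - 2*(-8))**2 + 76**2) = 17060 + sqrt((4 + 16)**2 + 5776) = 17060 + sqrt(20**2 + 5776) = 17060 + sqrt(400 + 5776) = 17060 + sqrt(6176) = 17060 + 4*sqrt(386)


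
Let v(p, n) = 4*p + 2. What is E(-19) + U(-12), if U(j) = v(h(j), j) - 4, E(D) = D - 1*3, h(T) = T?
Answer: -72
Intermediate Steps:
v(p, n) = 2 + 4*p
E(D) = -3 + D (E(D) = D - 3 = -3 + D)
U(j) = -2 + 4*j (U(j) = (2 + 4*j) - 4 = -2 + 4*j)
E(-19) + U(-12) = (-3 - 19) + (-2 + 4*(-12)) = -22 + (-2 - 48) = -22 - 50 = -72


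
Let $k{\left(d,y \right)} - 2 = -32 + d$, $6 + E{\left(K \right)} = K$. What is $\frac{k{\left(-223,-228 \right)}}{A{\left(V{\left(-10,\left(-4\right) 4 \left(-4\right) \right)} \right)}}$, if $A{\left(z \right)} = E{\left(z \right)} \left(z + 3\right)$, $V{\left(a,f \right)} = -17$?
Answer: $- \frac{11}{14} \approx -0.78571$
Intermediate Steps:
$E{\left(K \right)} = -6 + K$
$A{\left(z \right)} = \left(-6 + z\right) \left(3 + z\right)$ ($A{\left(z \right)} = \left(-6 + z\right) \left(z + 3\right) = \left(-6 + z\right) \left(3 + z\right)$)
$k{\left(d,y \right)} = -30 + d$ ($k{\left(d,y \right)} = 2 + \left(-32 + d\right) = -30 + d$)
$\frac{k{\left(-223,-228 \right)}}{A{\left(V{\left(-10,\left(-4\right) 4 \left(-4\right) \right)} \right)}} = \frac{-30 - 223}{\left(-6 - 17\right) \left(3 - 17\right)} = - \frac{253}{\left(-23\right) \left(-14\right)} = - \frac{253}{322} = \left(-253\right) \frac{1}{322} = - \frac{11}{14}$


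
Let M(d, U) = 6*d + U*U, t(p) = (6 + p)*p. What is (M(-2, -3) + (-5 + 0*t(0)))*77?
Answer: -616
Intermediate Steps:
t(p) = p*(6 + p)
M(d, U) = U² + 6*d (M(d, U) = 6*d + U² = U² + 6*d)
(M(-2, -3) + (-5 + 0*t(0)))*77 = (((-3)² + 6*(-2)) + (-5 + 0*(0*(6 + 0))))*77 = ((9 - 12) + (-5 + 0*(0*6)))*77 = (-3 + (-5 + 0*0))*77 = (-3 + (-5 + 0))*77 = (-3 - 5)*77 = -8*77 = -616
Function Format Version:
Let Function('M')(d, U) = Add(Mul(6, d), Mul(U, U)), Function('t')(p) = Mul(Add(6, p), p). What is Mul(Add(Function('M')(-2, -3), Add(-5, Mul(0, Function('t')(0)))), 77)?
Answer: -616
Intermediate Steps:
Function('t')(p) = Mul(p, Add(6, p))
Function('M')(d, U) = Add(Pow(U, 2), Mul(6, d)) (Function('M')(d, U) = Add(Mul(6, d), Pow(U, 2)) = Add(Pow(U, 2), Mul(6, d)))
Mul(Add(Function('M')(-2, -3), Add(-5, Mul(0, Function('t')(0)))), 77) = Mul(Add(Add(Pow(-3, 2), Mul(6, -2)), Add(-5, Mul(0, Mul(0, Add(6, 0))))), 77) = Mul(Add(Add(9, -12), Add(-5, Mul(0, Mul(0, 6)))), 77) = Mul(Add(-3, Add(-5, Mul(0, 0))), 77) = Mul(Add(-3, Add(-5, 0)), 77) = Mul(Add(-3, -5), 77) = Mul(-8, 77) = -616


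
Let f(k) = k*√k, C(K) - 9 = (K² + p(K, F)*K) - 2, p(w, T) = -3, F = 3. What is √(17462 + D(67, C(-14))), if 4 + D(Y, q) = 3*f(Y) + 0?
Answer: √(17458 + 201*√67) ≈ 138.21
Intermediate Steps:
C(K) = 7 + K² - 3*K (C(K) = 9 + ((K² - 3*K) - 2) = 9 + (-2 + K² - 3*K) = 7 + K² - 3*K)
f(k) = k^(3/2)
D(Y, q) = -4 + 3*Y^(3/2) (D(Y, q) = -4 + (3*Y^(3/2) + 0) = -4 + 3*Y^(3/2))
√(17462 + D(67, C(-14))) = √(17462 + (-4 + 3*67^(3/2))) = √(17462 + (-4 + 3*(67*√67))) = √(17462 + (-4 + 201*√67)) = √(17458 + 201*√67)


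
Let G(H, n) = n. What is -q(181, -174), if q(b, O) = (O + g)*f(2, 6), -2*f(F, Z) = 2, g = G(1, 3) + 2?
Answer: -169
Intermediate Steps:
g = 5 (g = 3 + 2 = 5)
f(F, Z) = -1 (f(F, Z) = -1/2*2 = -1)
q(b, O) = -5 - O (q(b, O) = (O + 5)*(-1) = (5 + O)*(-1) = -5 - O)
-q(181, -174) = -(-5 - 1*(-174)) = -(-5 + 174) = -1*169 = -169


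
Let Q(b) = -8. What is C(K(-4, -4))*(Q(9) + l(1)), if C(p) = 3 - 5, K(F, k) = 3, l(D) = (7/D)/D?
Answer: 2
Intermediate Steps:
l(D) = 7/D**2
C(p) = -2
C(K(-4, -4))*(Q(9) + l(1)) = -2*(-8 + 7/1**2) = -2*(-8 + 7*1) = -2*(-8 + 7) = -2*(-1) = 2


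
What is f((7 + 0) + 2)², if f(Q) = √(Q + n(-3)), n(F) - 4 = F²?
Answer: 22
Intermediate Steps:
n(F) = 4 + F²
f(Q) = √(13 + Q) (f(Q) = √(Q + (4 + (-3)²)) = √(Q + (4 + 9)) = √(Q + 13) = √(13 + Q))
f((7 + 0) + 2)² = (√(13 + ((7 + 0) + 2)))² = (√(13 + (7 + 2)))² = (√(13 + 9))² = (√22)² = 22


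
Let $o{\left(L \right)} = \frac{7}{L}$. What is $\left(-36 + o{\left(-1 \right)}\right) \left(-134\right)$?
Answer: $5762$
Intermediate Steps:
$\left(-36 + o{\left(-1 \right)}\right) \left(-134\right) = \left(-36 + \frac{7}{-1}\right) \left(-134\right) = \left(-36 + 7 \left(-1\right)\right) \left(-134\right) = \left(-36 - 7\right) \left(-134\right) = \left(-43\right) \left(-134\right) = 5762$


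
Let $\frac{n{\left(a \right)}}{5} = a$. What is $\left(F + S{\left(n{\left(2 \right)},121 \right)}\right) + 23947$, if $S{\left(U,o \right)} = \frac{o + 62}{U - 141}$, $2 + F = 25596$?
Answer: $\frac{6489688}{131} \approx 49540.0$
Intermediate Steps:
$F = 25594$ ($F = -2 + 25596 = 25594$)
$n{\left(a \right)} = 5 a$
$S{\left(U,o \right)} = \frac{62 + o}{-141 + U}$
$\left(F + S{\left(n{\left(2 \right)},121 \right)}\right) + 23947 = \left(25594 + \frac{62 + 121}{-141 + 5 \cdot 2}\right) + 23947 = \left(25594 + \frac{1}{-141 + 10} \cdot 183\right) + 23947 = \left(25594 + \frac{1}{-131} \cdot 183\right) + 23947 = \left(25594 - \frac{183}{131}\right) + 23947 = \frac{3352631}{131} + 23947 = \frac{6489688}{131}$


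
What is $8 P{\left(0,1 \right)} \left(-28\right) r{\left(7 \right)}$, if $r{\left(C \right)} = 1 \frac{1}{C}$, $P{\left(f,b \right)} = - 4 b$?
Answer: $128$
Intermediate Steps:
$r{\left(C \right)} = \frac{1}{C}$
$8 P{\left(0,1 \right)} \left(-28\right) r{\left(7 \right)} = \frac{8 \left(\left(-4\right) 1\right) \left(-28\right)}{7} = 8 \left(-4\right) \left(-28\right) \frac{1}{7} = \left(-32\right) \left(-28\right) \frac{1}{7} = 896 \cdot \frac{1}{7} = 128$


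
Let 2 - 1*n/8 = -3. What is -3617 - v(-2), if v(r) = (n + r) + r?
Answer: -3653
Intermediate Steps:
n = 40 (n = 16 - 8*(-3) = 16 + 24 = 40)
v(r) = 40 + 2*r (v(r) = (40 + r) + r = 40 + 2*r)
-3617 - v(-2) = -3617 - (40 + 2*(-2)) = -3617 - (40 - 4) = -3617 - 1*36 = -3617 - 36 = -3653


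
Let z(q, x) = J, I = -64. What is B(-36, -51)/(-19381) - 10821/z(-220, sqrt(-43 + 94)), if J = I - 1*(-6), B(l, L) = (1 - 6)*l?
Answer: 209711361/1124098 ≈ 186.56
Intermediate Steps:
B(l, L) = -5*l
J = -58 (J = -64 - 1*(-6) = -64 + 6 = -58)
z(q, x) = -58
B(-36, -51)/(-19381) - 10821/z(-220, sqrt(-43 + 94)) = -5*(-36)/(-19381) - 10821/(-58) = 180*(-1/19381) - 10821*(-1/58) = -180/19381 + 10821/58 = 209711361/1124098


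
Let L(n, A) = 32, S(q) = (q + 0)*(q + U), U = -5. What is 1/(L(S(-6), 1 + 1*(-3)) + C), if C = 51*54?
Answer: 1/2786 ≈ 0.00035894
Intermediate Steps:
S(q) = q*(-5 + q) (S(q) = (q + 0)*(q - 5) = q*(-5 + q))
C = 2754
1/(L(S(-6), 1 + 1*(-3)) + C) = 1/(32 + 2754) = 1/2786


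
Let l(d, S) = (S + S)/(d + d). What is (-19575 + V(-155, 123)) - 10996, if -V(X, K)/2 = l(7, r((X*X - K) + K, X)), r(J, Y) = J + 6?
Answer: -37437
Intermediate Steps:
r(J, Y) = 6 + J
l(d, S) = S/d (l(d, S) = (2*S)/((2*d)) = (2*S)*(1/(2*d)) = S/d)
V(X, K) = -12/7 - 2*X**2/7 (V(X, K) = -2*(6 + ((X*X - K) + K))/7 = -2*(6 + ((X**2 - K) + K))/7 = -2*(6 + X**2)/7 = -2*(6/7 + X**2/7) = -12/7 - 2*X**2/7)
(-19575 + V(-155, 123)) - 10996 = (-19575 + (-12/7 - 2/7*(-155)**2)) - 10996 = (-19575 + (-12/7 - 2/7*24025)) - 10996 = (-19575 + (-12/7 - 48050/7)) - 10996 = (-19575 - 6866) - 10996 = -26441 - 10996 = -37437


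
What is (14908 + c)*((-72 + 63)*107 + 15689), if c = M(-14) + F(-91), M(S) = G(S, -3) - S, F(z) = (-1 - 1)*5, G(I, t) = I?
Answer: 219387948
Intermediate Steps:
F(z) = -10 (F(z) = -2*5 = -10)
M(S) = 0 (M(S) = S - S = 0)
c = -10 (c = 0 - 10 = -10)
(14908 + c)*((-72 + 63)*107 + 15689) = (14908 - 10)*((-72 + 63)*107 + 15689) = 14898*(-9*107 + 15689) = 14898*(-963 + 15689) = 14898*14726 = 219387948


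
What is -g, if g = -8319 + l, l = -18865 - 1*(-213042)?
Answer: -185858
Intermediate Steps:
l = 194177 (l = -18865 + 213042 = 194177)
g = 185858 (g = -8319 + 194177 = 185858)
-g = -1*185858 = -185858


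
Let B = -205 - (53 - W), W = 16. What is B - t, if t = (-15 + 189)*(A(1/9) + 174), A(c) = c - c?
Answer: -30518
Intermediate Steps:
A(c) = 0
B = -242 (B = -205 - (53 - 1*16) = -205 - (53 - 16) = -205 - 1*37 = -205 - 37 = -242)
t = 30276 (t = (-15 + 189)*(0 + 174) = 174*174 = 30276)
B - t = -242 - 1*30276 = -242 - 30276 = -30518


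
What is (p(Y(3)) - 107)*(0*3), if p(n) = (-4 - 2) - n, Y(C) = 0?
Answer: 0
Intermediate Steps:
p(n) = -6 - n
(p(Y(3)) - 107)*(0*3) = ((-6 - 1*0) - 107)*(0*3) = ((-6 + 0) - 107)*0 = (-6 - 107)*0 = -113*0 = 0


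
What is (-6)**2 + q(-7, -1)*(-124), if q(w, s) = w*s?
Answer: -832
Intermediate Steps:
q(w, s) = s*w
(-6)**2 + q(-7, -1)*(-124) = (-6)**2 - 1*(-7)*(-124) = 36 + 7*(-124) = 36 - 868 = -832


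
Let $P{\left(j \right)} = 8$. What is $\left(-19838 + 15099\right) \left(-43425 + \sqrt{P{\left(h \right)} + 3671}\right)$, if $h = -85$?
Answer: $205791075 - 4739 \sqrt{3679} \approx 2.055 \cdot 10^{8}$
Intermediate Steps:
$\left(-19838 + 15099\right) \left(-43425 + \sqrt{P{\left(h \right)} + 3671}\right) = \left(-19838 + 15099\right) \left(-43425 + \sqrt{8 + 3671}\right) = - 4739 \left(-43425 + \sqrt{3679}\right) = 205791075 - 4739 \sqrt{3679}$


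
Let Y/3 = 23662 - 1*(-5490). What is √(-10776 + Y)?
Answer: 6*√2130 ≈ 276.91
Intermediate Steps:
Y = 87456 (Y = 3*(23662 - 1*(-5490)) = 3*(23662 + 5490) = 3*29152 = 87456)
√(-10776 + Y) = √(-10776 + 87456) = √76680 = 6*√2130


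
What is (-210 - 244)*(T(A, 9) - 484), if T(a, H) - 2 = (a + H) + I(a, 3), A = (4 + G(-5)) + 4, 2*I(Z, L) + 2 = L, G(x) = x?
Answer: 213153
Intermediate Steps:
I(Z, L) = -1 + L/2
A = 3 (A = (4 - 5) + 4 = -1 + 4 = 3)
T(a, H) = 5/2 + H + a (T(a, H) = 2 + ((a + H) + (-1 + (½)*3)) = 2 + ((H + a) + (-1 + 3/2)) = 2 + ((H + a) + ½) = 2 + (½ + H + a) = 5/2 + H + a)
(-210 - 244)*(T(A, 9) - 484) = (-210 - 244)*((5/2 + 9 + 3) - 484) = -454*(29/2 - 484) = -454*(-939/2) = 213153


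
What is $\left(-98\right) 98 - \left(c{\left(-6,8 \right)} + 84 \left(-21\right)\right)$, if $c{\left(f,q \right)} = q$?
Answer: $-7848$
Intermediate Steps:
$\left(-98\right) 98 - \left(c{\left(-6,8 \right)} + 84 \left(-21\right)\right) = \left(-98\right) 98 - \left(8 + 84 \left(-21\right)\right) = -9604 - \left(8 - 1764\right) = -9604 - -1756 = -9604 + 1756 = -7848$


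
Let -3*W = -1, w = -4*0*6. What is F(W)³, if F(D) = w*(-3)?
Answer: 0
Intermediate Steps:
w = 0 (w = 0*6 = 0)
W = ⅓ (W = -⅓*(-1) = ⅓ ≈ 0.33333)
F(D) = 0 (F(D) = 0*(-3) = 0)
F(W)³ = 0³ = 0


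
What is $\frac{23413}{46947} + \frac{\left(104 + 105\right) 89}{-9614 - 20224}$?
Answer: $- \frac{19407117}{155644954} \approx -0.12469$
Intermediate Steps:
$\frac{23413}{46947} + \frac{\left(104 + 105\right) 89}{-9614 - 20224} = 23413 \cdot \frac{1}{46947} + \frac{209 \cdot 89}{-29838} = \frac{23413}{46947} + 18601 \left(- \frac{1}{29838}\right) = \frac{23413}{46947} - \frac{18601}{29838} = - \frac{19407117}{155644954}$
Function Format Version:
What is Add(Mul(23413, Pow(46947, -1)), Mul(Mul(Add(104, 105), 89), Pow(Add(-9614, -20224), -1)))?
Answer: Rational(-19407117, 155644954) ≈ -0.12469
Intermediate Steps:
Add(Mul(23413, Pow(46947, -1)), Mul(Mul(Add(104, 105), 89), Pow(Add(-9614, -20224), -1))) = Add(Mul(23413, Rational(1, 46947)), Mul(Mul(209, 89), Pow(-29838, -1))) = Add(Rational(23413, 46947), Mul(18601, Rational(-1, 29838))) = Add(Rational(23413, 46947), Rational(-18601, 29838)) = Rational(-19407117, 155644954)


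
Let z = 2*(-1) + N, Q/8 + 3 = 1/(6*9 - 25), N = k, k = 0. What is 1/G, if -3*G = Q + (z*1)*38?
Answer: 29/964 ≈ 0.030083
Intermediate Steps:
N = 0
Q = -688/29 (Q = -24 + 8/(6*9 - 25) = -24 + 8/(54 - 25) = -24 + 8/29 = -688/29 ≈ -23.724)
z = -2 (z = 2*(-1) + 0 = -2 + 0 = -2)
G = 964/29 (G = -(-688/29 - 2*1*38)/3 = -(-688/29 - 2*38)/3 = -(-688/29 - 76)/3 = -⅓*(-2892/29) = 964/29 ≈ 33.241)
1/G = 1/(964/29) = 29/964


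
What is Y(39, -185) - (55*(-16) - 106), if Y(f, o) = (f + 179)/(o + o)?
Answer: 182301/185 ≈ 985.41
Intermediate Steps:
Y(f, o) = (179 + f)/(2*o) (Y(f, o) = (179 + f)/((2*o)) = (179 + f)*(1/(2*o)) = (179 + f)/(2*o))
Y(39, -185) - (55*(-16) - 106) = (½)*(179 + 39)/(-185) - (55*(-16) - 106) = (½)*(-1/185)*218 - (-880 - 106) = -109/185 - 1*(-986) = -109/185 + 986 = 182301/185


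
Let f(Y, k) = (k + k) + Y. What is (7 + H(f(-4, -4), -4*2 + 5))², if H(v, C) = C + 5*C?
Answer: 121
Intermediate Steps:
f(Y, k) = Y + 2*k (f(Y, k) = 2*k + Y = Y + 2*k)
H(v, C) = 6*C
(7 + H(f(-4, -4), -4*2 + 5))² = (7 + 6*(-4*2 + 5))² = (7 + 6*(-8 + 5))² = (7 + 6*(-3))² = (7 - 18)² = (-11)² = 121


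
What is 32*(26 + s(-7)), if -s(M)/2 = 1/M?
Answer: 5888/7 ≈ 841.14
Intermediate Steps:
s(M) = -2/M
32*(26 + s(-7)) = 32*(26 - 2/(-7)) = 32*(26 - 2*(-⅐)) = 32*(26 + 2/7) = 32*(184/7) = 5888/7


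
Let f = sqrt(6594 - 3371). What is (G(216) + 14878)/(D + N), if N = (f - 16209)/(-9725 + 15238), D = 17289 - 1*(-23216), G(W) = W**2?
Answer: 6886135405016032/4532496967006683 - 30839722*sqrt(3223)/4532496967006683 ≈ 1.5193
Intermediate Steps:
f = sqrt(3223) ≈ 56.771
D = 40505 (D = 17289 + 23216 = 40505)
N = -16209/5513 + sqrt(3223)/5513 (N = (sqrt(3223) - 16209)/(-9725 + 15238) = (-16209 + sqrt(3223))/5513 = (-16209 + sqrt(3223))*(1/5513) = -16209/5513 + sqrt(3223)/5513 ≈ -2.9298)
(G(216) + 14878)/(D + N) = (216**2 + 14878)/(40505 + (-16209/5513 + sqrt(3223)/5513)) = (46656 + 14878)/(223287856/5513 + sqrt(3223)/5513) = 61534/(223287856/5513 + sqrt(3223)/5513)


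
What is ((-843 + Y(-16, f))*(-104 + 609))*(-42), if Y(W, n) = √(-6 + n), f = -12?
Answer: 17880030 - 63630*I*√2 ≈ 1.788e+7 - 89986.0*I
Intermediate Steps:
((-843 + Y(-16, f))*(-104 + 609))*(-42) = ((-843 + √(-6 - 12))*(-104 + 609))*(-42) = ((-843 + √(-18))*505)*(-42) = ((-843 + 3*I*√2)*505)*(-42) = (-425715 + 1515*I*√2)*(-42) = 17880030 - 63630*I*√2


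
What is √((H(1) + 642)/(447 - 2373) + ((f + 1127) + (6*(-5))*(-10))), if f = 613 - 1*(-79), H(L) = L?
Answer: √873237914/642 ≈ 46.029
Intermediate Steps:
f = 692 (f = 613 + 79 = 692)
√((H(1) + 642)/(447 - 2373) + ((f + 1127) + (6*(-5))*(-10))) = √((1 + 642)/(447 - 2373) + ((692 + 1127) + (6*(-5))*(-10))) = √(643/(-1926) + (1819 - 30*(-10))) = √(643*(-1/1926) + (1819 + 300)) = √(-643/1926 + 2119) = √(4080551/1926) = √873237914/642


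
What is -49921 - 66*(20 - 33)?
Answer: -49063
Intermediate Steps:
-49921 - 66*(20 - 33) = -49921 - 66*(-13) = -49921 + 858 = -49063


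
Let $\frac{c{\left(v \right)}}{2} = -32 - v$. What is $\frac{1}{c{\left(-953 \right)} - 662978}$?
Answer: $- \frac{1}{661136} \approx -1.5125 \cdot 10^{-6}$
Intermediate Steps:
$c{\left(v \right)} = -64 - 2 v$ ($c{\left(v \right)} = 2 \left(-32 - v\right) = -64 - 2 v$)
$\frac{1}{c{\left(-953 \right)} - 662978} = \frac{1}{\left(-64 - -1906\right) - 662978} = \frac{1}{\left(-64 + 1906\right) - 662978} = \frac{1}{1842 - 662978} = \frac{1}{-661136} = - \frac{1}{661136}$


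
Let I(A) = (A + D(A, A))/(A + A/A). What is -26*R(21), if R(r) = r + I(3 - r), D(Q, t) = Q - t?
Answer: -9750/17 ≈ -573.53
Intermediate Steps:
I(A) = A/(1 + A) (I(A) = (A + (A - A))/(A + A/A) = (A + 0)/(A + 1) = A/(1 + A))
R(r) = r + (3 - r)/(4 - r) (R(r) = r + (3 - r)/(1 + (3 - r)) = r + (3 - r)/(4 - r))
-26*R(21) = -26*(-3 + 21 + 21*(-4 + 21))/(-4 + 21) = -26*(-3 + 21 + 21*17)/17 = -26*(-3 + 21 + 357)/17 = -26*375/17 = -9750/17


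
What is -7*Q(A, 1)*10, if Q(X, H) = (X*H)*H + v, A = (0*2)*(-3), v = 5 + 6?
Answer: -770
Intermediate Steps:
v = 11
A = 0 (A = 0*(-3) = 0)
Q(X, H) = 11 + X*H**2 (Q(X, H) = (X*H)*H + 11 = (H*X)*H + 11 = X*H**2 + 11 = 11 + X*H**2)
-7*Q(A, 1)*10 = -7*(11 + 0*1**2)*10 = -7*(11 + 0*1)*10 = -7*(11 + 0)*10 = -7*11*10 = -77*10 = -770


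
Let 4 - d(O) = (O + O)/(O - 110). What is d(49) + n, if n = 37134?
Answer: 2265516/61 ≈ 37140.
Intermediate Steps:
d(O) = 4 - 2*O/(-110 + O) (d(O) = 4 - (O + O)/(O - 110) = 4 - 2*O/(-110 + O))
d(49) + n = 2*(-220 + 49)/(-110 + 49) + 37134 = 2*(-171)/(-61) + 37134 = 2*(-1/61)*(-171) + 37134 = 342/61 + 37134 = 2265516/61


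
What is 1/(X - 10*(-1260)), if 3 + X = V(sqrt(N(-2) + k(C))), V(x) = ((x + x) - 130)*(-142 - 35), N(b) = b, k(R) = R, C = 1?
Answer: 11869/422661255 + 118*I/422661255 ≈ 2.8082e-5 + 2.7918e-7*I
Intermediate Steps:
V(x) = 23010 - 354*x (V(x) = (2*x - 130)*(-177) = (-130 + 2*x)*(-177) = 23010 - 354*x)
X = 23007 - 354*I (X = -3 + (23010 - 354*sqrt(-2 + 1)) = -3 + (23010 - 354*I) = 23007 - 354*I ≈ 23007.0 - 354.0*I)
1/(X - 10*(-1260)) = 1/((23007 - 354*I) - 10*(-1260)) = 1/((23007 - 354*I) + 12600) = 1/(35607 - 354*I) = (35607 + 354*I)/1267983765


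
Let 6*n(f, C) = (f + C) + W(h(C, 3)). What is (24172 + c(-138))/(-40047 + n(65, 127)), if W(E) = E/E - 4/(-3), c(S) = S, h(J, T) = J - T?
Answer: -432612/720263 ≈ -0.60063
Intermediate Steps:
W(E) = 7/3 (W(E) = 1 - 4*(-⅓) = 1 + 4/3 = 7/3)
n(f, C) = 7/18 + C/6 + f/6 (n(f, C) = ((f + C) + 7/3)/6 = ((C + f) + 7/3)/6 = (7/3 + C + f)/6 = 7/18 + C/6 + f/6)
(24172 + c(-138))/(-40047 + n(65, 127)) = (24172 - 138)/(-40047 + (7/18 + (⅙)*127 + (⅙)*65)) = 24034/(-40047 + (7/18 + 127/6 + 65/6)) = 24034/(-40047 + 583/18) = 24034/(-720263/18) = 24034*(-18/720263) = -432612/720263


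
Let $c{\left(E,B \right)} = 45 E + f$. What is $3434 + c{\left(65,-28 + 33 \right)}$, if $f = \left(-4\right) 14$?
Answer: $6303$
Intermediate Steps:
$f = -56$
$c{\left(E,B \right)} = -56 + 45 E$ ($c{\left(E,B \right)} = 45 E - 56 = -56 + 45 E$)
$3434 + c{\left(65,-28 + 33 \right)} = 3434 + \left(-56 + 45 \cdot 65\right) = 3434 + \left(-56 + 2925\right) = 3434 + 2869 = 6303$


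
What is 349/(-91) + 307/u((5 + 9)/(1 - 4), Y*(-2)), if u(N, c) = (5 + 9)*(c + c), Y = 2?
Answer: -9575/1456 ≈ -6.5762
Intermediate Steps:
u(N, c) = 28*c (u(N, c) = 14*(2*c) = 28*c)
349/(-91) + 307/u((5 + 9)/(1 - 4), Y*(-2)) = 349/(-91) + 307/((28*(2*(-2)))) = 349*(-1/91) + 307/((28*(-4))) = -349/91 + 307/(-112) = -349/91 + 307*(-1/112) = -349/91 - 307/112 = -9575/1456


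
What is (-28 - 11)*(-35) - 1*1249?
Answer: 116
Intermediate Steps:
(-28 - 11)*(-35) - 1*1249 = -39*(-35) - 1249 = 1365 - 1249 = 116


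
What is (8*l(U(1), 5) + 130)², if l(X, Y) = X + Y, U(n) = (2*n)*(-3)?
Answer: 14884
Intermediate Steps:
U(n) = -6*n
(8*l(U(1), 5) + 130)² = (8*(-6*1 + 5) + 130)² = (8*(-6 + 5) + 130)² = (8*(-1) + 130)² = (-8 + 130)² = 122² = 14884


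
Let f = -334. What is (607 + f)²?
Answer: 74529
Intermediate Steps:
(607 + f)² = (607 - 334)² = 273² = 74529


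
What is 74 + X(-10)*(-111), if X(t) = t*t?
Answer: -11026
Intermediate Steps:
X(t) = t²
74 + X(-10)*(-111) = 74 + (-10)²*(-111) = 74 + 100*(-111) = 74 - 11100 = -11026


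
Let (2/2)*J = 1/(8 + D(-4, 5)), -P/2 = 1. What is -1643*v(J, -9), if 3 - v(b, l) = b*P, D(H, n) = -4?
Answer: -11501/2 ≈ -5750.5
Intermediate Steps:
P = -2 (P = -2*1 = -2)
J = ¼ (J = 1/(8 - 4) = 1/4 = ¼ ≈ 0.25000)
v(b, l) = 3 + 2*b (v(b, l) = 3 - b*(-2) = 3 - (-2)*b = 3 + 2*b)
-1643*v(J, -9) = -1643*(3 + 2*(¼)) = -1643*(3 + ½) = -1643*7/2 = -11501/2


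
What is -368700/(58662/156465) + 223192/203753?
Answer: -653012305204022/664031027 ≈ -9.8341e+5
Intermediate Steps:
-368700/(58662/156465) + 223192/203753 = -368700/(58662*(1/156465)) + 223192*(1/203753) = -368700/6518/17385 + 223192/203753 = -368700*17385/6518 + 223192/203753 = -3204924750/3259 + 223192/203753 = -653012305204022/664031027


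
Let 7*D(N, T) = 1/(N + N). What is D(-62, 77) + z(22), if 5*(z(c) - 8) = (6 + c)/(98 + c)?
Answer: 523763/65100 ≈ 8.0455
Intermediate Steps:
D(N, T) = 1/(14*N) (D(N, T) = 1/(7*(N + N)) = 1/(7*((2*N))) = (1/(2*N))/7 = 1/(14*N))
z(c) = 8 + (6 + c)/(5*(98 + c)) (z(c) = 8 + ((6 + c)/(98 + c))/5 = 8 + (6 + c)/(5*(98 + c)))
D(-62, 77) + z(22) = (1/14)/(-62) + (3926 + 41*22)/(5*(98 + 22)) = (1/14)*(-1/62) + (1/5)*(3926 + 902)/120 = -1/868 + (1/5)*(1/120)*4828 = -1/868 + 1207/150 = 523763/65100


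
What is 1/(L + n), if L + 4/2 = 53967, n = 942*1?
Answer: 1/54907 ≈ 1.8213e-5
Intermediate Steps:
n = 942
L = 53965 (L = -2 + 53967 = 53965)
1/(L + n) = 1/(53965 + 942) = 1/54907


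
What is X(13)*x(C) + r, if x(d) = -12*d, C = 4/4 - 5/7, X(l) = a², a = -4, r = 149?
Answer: 659/7 ≈ 94.143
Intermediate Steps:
X(l) = 16 (X(l) = (-4)² = 16)
C = 2/7 (C = 4*(¼) - 5*⅐ = 1 - 5/7 = 2/7 ≈ 0.28571)
X(13)*x(C) + r = 16*(-12*2/7) + 149 = 16*(-24/7) + 149 = -384/7 + 149 = 659/7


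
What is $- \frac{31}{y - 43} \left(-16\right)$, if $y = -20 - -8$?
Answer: $- \frac{496}{55} \approx -9.0182$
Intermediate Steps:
$y = -12$ ($y = -20 + 8 = -12$)
$- \frac{31}{y - 43} \left(-16\right) = - \frac{31}{-12 - 43} \left(-16\right) = - \frac{31}{-55} \left(-16\right) = \left(-31\right) \left(- \frac{1}{55}\right) \left(-16\right) = \frac{31}{55} \left(-16\right) = - \frac{496}{55}$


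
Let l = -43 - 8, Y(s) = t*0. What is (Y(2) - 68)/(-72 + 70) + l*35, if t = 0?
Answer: -1751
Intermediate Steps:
Y(s) = 0 (Y(s) = 0*0 = 0)
l = -51
(Y(2) - 68)/(-72 + 70) + l*35 = (0 - 68)/(-72 + 70) - 51*35 = -68/(-2) - 1785 = -68*(-1/2) - 1785 = 34 - 1785 = -1751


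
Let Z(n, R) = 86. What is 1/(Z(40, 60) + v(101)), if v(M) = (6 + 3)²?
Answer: 1/167 ≈ 0.0059880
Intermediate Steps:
v(M) = 81 (v(M) = 9² = 81)
1/(Z(40, 60) + v(101)) = 1/(86 + 81) = 1/167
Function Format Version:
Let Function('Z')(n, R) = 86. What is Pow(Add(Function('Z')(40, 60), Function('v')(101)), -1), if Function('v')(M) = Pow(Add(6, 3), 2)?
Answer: Rational(1, 167) ≈ 0.0059880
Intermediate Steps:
Function('v')(M) = 81 (Function('v')(M) = Pow(9, 2) = 81)
Pow(Add(Function('Z')(40, 60), Function('v')(101)), -1) = Pow(Add(86, 81), -1) = Pow(167, -1) = Rational(1, 167)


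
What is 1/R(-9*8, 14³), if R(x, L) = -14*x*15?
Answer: 1/15120 ≈ 6.6138e-5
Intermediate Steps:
R(x, L) = -210*x
1/R(-9*8, 14³) = 1/(-(-1890)*8) = 1/(-210*(-72)) = 1/15120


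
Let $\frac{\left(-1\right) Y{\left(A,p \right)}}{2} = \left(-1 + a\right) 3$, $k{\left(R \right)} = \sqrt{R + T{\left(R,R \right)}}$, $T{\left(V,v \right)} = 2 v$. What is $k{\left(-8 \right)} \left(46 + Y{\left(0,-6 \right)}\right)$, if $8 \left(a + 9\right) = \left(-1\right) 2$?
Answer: $215 i \sqrt{6} \approx 526.64 i$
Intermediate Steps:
$a = - \frac{37}{4}$ ($a = -9 + \frac{\left(-1\right) 2}{8} = -9 + \frac{1}{8} \left(-2\right) = -9 - \frac{1}{4} = - \frac{37}{4} \approx -9.25$)
$k{\left(R \right)} = \sqrt{3} \sqrt{R}$ ($k{\left(R \right)} = \sqrt{R + 2 R} = \sqrt{3 R} = \sqrt{3} \sqrt{R}$)
$Y{\left(A,p \right)} = \frac{123}{2}$ ($Y{\left(A,p \right)} = - 2 \left(-1 - \frac{37}{4}\right) 3 = - 2 \left(\left(- \frac{41}{4}\right) 3\right) = \left(-2\right) \left(- \frac{123}{4}\right) = \frac{123}{2}$)
$k{\left(-8 \right)} \left(46 + Y{\left(0,-6 \right)}\right) = \sqrt{3} \sqrt{-8} \left(46 + \frac{123}{2}\right) = \sqrt{3} \cdot 2 i \sqrt{2} \cdot \frac{215}{2} = 2 i \sqrt{6} \cdot \frac{215}{2} = 215 i \sqrt{6}$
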